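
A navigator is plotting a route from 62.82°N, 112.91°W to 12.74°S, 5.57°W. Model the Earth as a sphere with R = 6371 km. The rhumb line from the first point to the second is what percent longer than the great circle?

4.9%

Great circle: σ = 1.9060 rad → d_gc = Rσ = 12143.2 km
Rhumb: Δφ = -1.3188, Δλ = +1.8734, Δψ = -1.6441, q = Δφ/Δψ = 0.8021 → d_rh = R√(Δφ²+q²Δλ²) = 12737.8 km
Excess = (12737.8 − 12143.2) / 12143.2 = 594.6 / 12143.2 = 4.90% ≈ 4.9%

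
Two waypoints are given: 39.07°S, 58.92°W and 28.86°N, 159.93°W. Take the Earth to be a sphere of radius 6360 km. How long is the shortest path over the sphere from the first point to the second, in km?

cos σ = sin φ₁ sin φ₂ + cos φ₁ cos φ₂ cos Δλ
      = sin(-39.07°)sin(28.86°) + cos(-39.07°)cos(28.86°)cos(-101.01°) = -0.4341
σ = 115.726° → d = Rσ = 6360·2.01980 = 12846 km

12846 km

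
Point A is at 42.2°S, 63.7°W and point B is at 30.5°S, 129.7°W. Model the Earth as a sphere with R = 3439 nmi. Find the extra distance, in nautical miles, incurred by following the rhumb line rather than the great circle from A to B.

Great circle: cos σ = sin φ₁ sin φ₂ + cos φ₁ cos φ₂ cos Δλ,  σ = 0.9266 rad → d_gc = 3186.6 nmi
Rhumb line: Δψ = +0.2545, q = Δφ/Δψ = 0.8025, d_rh = R√(Δφ²+q²Δλ²) = 3255.6 nmi
Excess = 3255.6 − 3186.6 = 69.0 ≈ 69 nmi

69 nmi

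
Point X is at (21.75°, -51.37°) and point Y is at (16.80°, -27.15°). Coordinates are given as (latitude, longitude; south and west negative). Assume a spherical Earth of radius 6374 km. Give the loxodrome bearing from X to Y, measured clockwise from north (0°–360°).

102.2°

Meridional parts: M(φ₁)=+0.3891, M(φ₂)=+0.2975 → ΔM = -0.0916;  Δλ = +0.4227 rad
tan C = Δλ / ΔM = -4.6169 → C = 102.22°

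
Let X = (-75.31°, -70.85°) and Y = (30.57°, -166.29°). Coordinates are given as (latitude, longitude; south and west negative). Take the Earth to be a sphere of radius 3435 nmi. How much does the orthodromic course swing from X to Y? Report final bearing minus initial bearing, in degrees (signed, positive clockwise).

At departure: θ₁ = atan2(sin Δλ cos φ₂, cos φ₁ sin φ₂ − sin φ₁ cos φ₂ cos Δλ) = 273.34°
At arrival: θ₂ = atan2(sin Δλ cos φ₁, −cos φ₂ sin φ₁ + sin φ₂ cos φ₁ cos Δλ) = 342.90°
Δθ = θ₂ − θ₁ = +69.6°

+69.6°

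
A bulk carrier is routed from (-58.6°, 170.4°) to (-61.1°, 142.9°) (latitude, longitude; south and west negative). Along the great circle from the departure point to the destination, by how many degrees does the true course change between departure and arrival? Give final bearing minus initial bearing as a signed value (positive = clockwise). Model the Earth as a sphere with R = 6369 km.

+23.9°

At departure: θ₁ = atan2(sin Δλ cos φ₂, cos φ₁ sin φ₂ − sin φ₁ cos φ₂ cos Δλ) = 247.99°
At arrival: θ₂ = atan2(sin Δλ cos φ₁, −cos φ₂ sin φ₁ + sin φ₂ cos φ₁ cos Δλ) = 271.89°
Δθ = θ₂ − θ₁ = +23.9°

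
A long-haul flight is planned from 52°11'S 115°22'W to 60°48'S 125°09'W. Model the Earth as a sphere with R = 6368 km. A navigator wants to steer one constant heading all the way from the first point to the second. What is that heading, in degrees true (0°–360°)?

Meridional parts: M(φ₁)=-1.0714, M(φ₂)=-1.3452 → ΔM = -0.2739;  Δλ = -0.1708 rad
tan C = Δλ / ΔM = +0.6235 → C = 211.94°

211.9°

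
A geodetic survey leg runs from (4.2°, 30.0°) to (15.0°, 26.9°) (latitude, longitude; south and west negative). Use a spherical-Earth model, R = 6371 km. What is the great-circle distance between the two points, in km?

Haversine: a = sin²(Δφ/2)+cos φ₁ cos φ₂ sin²(Δλ/2) = 0.00956;  σ = 2·atan2(√a,√(1−a))
σ = 11.223° → d = Rσ = 6371·0.19588 = 1248 km

1248 km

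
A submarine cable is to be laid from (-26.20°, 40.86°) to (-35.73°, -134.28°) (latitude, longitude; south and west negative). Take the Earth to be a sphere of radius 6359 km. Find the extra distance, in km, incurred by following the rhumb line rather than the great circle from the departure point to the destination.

Great circle: cos σ = sin φ₁ sin φ₂ + cos φ₁ cos φ₂ cos Δλ,  σ = 2.0577 rad → d_gc = 13085.2 km
Rhumb line: Δψ = -0.1944, q = Δφ/Δψ = 0.8558, d_rh = R√(Δφ²+q²Δλ²) = 16668.2 km
Excess = 16668.2 − 13085.2 = 3583.0 ≈ 3583 km

3583 km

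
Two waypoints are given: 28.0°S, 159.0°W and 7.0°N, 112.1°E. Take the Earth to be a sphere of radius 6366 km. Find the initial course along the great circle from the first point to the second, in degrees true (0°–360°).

N = sin Δλ·cos φ₂ = -0.9924;  D = cos φ₁ sin φ₂ − sin φ₁ cos φ₂ cos Δλ = +0.1165
initial course = atan2(N, D) = 276.70°

276.7°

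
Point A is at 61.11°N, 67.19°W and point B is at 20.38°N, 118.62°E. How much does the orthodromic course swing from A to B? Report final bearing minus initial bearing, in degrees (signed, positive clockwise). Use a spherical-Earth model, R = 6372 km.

Initial bearing θ₁ = atan2(sin Δλ cos φ₂, cos φ₁ sin φ₂ − sin φ₁ cos φ₂ cos Δλ) = 354.50°
Final bearing θ₂ = (initial bearing from the destination back to the start) + 180° = 182.83°
Δθ = θ₂ − θ₁ = -171.7°

-171.7°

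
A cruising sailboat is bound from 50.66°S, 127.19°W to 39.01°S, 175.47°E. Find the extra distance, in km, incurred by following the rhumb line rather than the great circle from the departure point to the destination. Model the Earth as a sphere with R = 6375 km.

Great circle: cos σ = sin φ₁ sin φ₂ + cos φ₁ cos φ₂ cos Δλ,  σ = 0.7187 rad → d_gc = 4581.9 km
Rhumb line: Δψ = +0.2882, q = Δφ/Δψ = 0.7055, d_rh = R√(Δφ²+q²Δλ²) = 4683.9 km
Excess = 4683.9 − 4581.9 = 102.0 ≈ 102 km

102 km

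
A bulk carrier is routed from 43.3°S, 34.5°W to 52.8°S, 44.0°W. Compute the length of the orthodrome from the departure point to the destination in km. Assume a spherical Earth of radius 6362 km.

1266 km

cos σ = sin φ₁ sin φ₂ + cos φ₁ cos φ₂ cos Δλ
      = sin(-43.30°)sin(-52.80°) + cos(-43.30°)cos(-52.80°)cos(-9.50°) = 0.9803
σ = 11.406° → d = Rσ = 6362·0.19907 = 1266 km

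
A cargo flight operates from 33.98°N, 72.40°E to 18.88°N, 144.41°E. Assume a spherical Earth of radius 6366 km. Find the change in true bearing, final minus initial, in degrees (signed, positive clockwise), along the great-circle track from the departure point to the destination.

Initial bearing θ₁ = atan2(sin Δλ cos φ₂, cos φ₁ sin φ₂ − sin φ₁ cos φ₂ cos Δλ) = 83.35°
Final bearing θ₂ = (initial bearing from the destination back to the start) + 180° = 119.49°
Δθ = θ₂ − θ₁ = +36.1°

+36.1°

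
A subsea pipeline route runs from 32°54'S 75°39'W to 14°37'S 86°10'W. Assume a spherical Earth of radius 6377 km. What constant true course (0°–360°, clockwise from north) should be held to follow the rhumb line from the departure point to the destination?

Meridional parts: M(φ₁)=-0.6086, M(φ₂)=-0.2579 → ΔM = +0.3507;  Δλ = -0.1836 rad
tan C = Δλ / ΔM = -0.5233 → C = 332.37°

332.4°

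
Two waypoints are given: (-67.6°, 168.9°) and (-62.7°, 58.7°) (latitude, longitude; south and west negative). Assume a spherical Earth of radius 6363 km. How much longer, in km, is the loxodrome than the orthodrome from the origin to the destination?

666 km

Great circle: cos σ = sin φ₁ sin φ₂ + cos φ₁ cos φ₂ cos Δλ,  σ = 0.7056 rad → d_gc = 4489.8 km
Rhumb line: Δψ = +0.2041, q = Δφ/Δψ = 0.4189, d_rh = R√(Δφ²+q²Δλ²) = 5155.6 km
Excess = 5155.6 − 4489.8 = 665.8 ≈ 666 km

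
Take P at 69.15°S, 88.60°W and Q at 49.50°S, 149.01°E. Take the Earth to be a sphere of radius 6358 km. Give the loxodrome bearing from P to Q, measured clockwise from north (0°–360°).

Δψ = ln[tan(π/4+φ₂/2)/tan(π/4+φ₁/2)] = +0.6957
Δλ = -2.1361 rad (taken the short way round)
course = atan2(Δλ, Δψ) = 288.04°

288.0°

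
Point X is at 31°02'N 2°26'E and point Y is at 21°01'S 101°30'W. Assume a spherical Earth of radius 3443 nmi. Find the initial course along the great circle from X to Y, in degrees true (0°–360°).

258.1°

N = sin Δλ·cos φ₂ = -0.9060;  D = cos φ₁ sin φ₂ − sin φ₁ cos φ₂ cos Δλ = -0.1914
initial course = atan2(N, D) = 258.07°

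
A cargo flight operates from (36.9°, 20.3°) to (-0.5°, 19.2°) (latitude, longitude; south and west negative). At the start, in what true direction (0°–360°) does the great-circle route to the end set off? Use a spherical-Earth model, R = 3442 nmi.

181.8°

θ = atan2( sin Δλ·cos φ₂ ,  cos φ₁ sin φ₂ − sin φ₁ cos φ₂ cos Δλ )
  = atan2(-0.0192, -0.6073) = 181.81°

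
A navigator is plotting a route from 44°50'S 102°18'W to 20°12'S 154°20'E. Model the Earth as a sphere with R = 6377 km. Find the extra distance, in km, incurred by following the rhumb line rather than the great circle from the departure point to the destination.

504 km

Great circle: cos σ = sin φ₁ sin φ₂ + cos φ₁ cos φ₂ cos Δλ,  σ = 1.4811 rad → d_gc = 9444.9 km
Rhumb line: Δψ = +0.5172, q = Δφ/Δψ = 0.8313, d_rh = R√(Δφ²+q²Δλ²) = 9949.3 km
Excess = 9949.3 − 9444.9 = 504.4 ≈ 504 km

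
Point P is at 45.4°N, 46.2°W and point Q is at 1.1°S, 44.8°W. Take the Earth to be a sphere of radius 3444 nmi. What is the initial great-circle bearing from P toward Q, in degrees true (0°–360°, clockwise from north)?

N = sin Δλ·cos φ₂ = +0.0244;  D = cos φ₁ sin φ₂ − sin φ₁ cos φ₂ cos Δλ = -0.7252
initial course = atan2(N, D) = 178.07°

178.1°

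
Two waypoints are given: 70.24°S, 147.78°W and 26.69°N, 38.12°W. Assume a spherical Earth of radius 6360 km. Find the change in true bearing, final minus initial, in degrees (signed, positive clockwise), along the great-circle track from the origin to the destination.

At departure: θ₁ = atan2(sin Δλ cos φ₂, cos φ₁ sin φ₂ − sin φ₁ cos φ₂ cos Δλ) = 98.85°
At arrival: θ₂ = atan2(sin Δλ cos φ₁, −cos φ₂ sin φ₁ + sin φ₂ cos φ₁ cos Δλ) = 21.96°
Δθ = θ₂ − θ₁ = -76.9°

-76.9°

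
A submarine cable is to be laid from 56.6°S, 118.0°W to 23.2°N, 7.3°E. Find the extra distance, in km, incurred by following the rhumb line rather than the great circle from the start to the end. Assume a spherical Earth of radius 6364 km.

626 km

Great circle: cos σ = sin φ₁ sin φ₂ + cos φ₁ cos φ₂ cos Δλ,  σ = 2.2411 rad → d_gc = 14262.6 km
Rhumb line: Δψ = +1.6204, q = Δφ/Δψ = 0.8595, d_rh = R√(Δφ²+q²Δλ²) = 14888.4 km
Excess = 14888.4 − 14262.6 = 625.8 ≈ 626 km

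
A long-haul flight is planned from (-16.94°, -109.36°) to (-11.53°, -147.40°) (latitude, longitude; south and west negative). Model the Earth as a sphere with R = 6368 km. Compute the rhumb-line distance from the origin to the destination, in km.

4140 km

Rhumb course C = atan2(Δλ, Δψ) with Δψ = ln[tan(π/4+φ₂/2)/tan(π/4+φ₁/2)] = +0.0975, Δλ = -0.6639 → C = 278.35°
d = R·|Δφ| / |cos C| = 6368·0.09442 / 0.14523 = 4140 km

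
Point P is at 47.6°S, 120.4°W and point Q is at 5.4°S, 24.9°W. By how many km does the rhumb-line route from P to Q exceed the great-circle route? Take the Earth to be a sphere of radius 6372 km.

Great circle: cos σ = sin φ₁ sin φ₂ + cos φ₁ cos φ₂ cos Δλ,  σ = 1.5656 rad → d_gc = 9976.3 km
Rhumb line: Δψ = +0.8527, q = Δφ/Δψ = 0.8638, d_rh = R√(Δφ²+q²Δλ²) = 10304.7 km
Excess = 10304.7 − 9976.3 = 328.4 ≈ 328 km

328 km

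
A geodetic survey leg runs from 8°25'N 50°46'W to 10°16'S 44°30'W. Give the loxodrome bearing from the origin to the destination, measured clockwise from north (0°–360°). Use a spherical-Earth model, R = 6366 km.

161.5°

Meridional parts: M(φ₁)=+0.1474, M(φ₂)=-0.1802 → ΔM = -0.3276;  Δλ = +0.1094 rad
tan C = Δλ / ΔM = -0.3339 → C = 161.54°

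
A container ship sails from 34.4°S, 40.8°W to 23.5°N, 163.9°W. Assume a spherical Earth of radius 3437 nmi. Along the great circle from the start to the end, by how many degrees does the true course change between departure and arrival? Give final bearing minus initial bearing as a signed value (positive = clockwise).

Initial bearing θ₁ = atan2(sin Δλ cos φ₂, cos φ₁ sin φ₂ − sin φ₁ cos φ₂ cos Δλ) = 273.43°
Final bearing θ₂ = (initial bearing from the destination back to the start) + 180° = 296.09°
Δθ = θ₂ − θ₁ = +22.7°

+22.7°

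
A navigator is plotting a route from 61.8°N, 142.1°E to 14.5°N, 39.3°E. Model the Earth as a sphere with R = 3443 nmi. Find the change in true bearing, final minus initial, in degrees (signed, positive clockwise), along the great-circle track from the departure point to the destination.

-80.4°

At departure: θ₁ = atan2(sin Δλ cos φ₂, cos φ₁ sin φ₂ − sin φ₁ cos φ₂ cos Δλ) = 288.03°
At arrival: θ₂ = atan2(sin Δλ cos φ₁, −cos φ₂ sin φ₁ + sin φ₂ cos φ₁ cos Δλ) = 207.65°
Δθ = θ₂ − θ₁ = -80.4°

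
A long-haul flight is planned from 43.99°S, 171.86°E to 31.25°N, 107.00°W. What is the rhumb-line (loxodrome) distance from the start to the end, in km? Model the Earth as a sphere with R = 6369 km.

Δψ = ln[tan(π/4+φ₂/2)/tan(π/4+φ₁/2)] = +1.4313;  Δφ = +1.3132 rad,  Δλ = +1.4162 rad
q = Δφ/Δψ = 0.9175
d = R·√(Δφ² + q²Δλ²) = 6369·1.84732 = 11766 km

11766 km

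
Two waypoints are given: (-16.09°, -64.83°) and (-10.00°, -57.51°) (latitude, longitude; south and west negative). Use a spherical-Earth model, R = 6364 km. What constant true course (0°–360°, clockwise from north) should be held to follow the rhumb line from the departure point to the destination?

49.5°

Δψ = ln[tan(π/4+φ₂/2)/tan(π/4+φ₁/2)] = +0.1092
Δλ = +0.1278 rad (taken the short way round)
course = atan2(Δλ, Δψ) = 49.49°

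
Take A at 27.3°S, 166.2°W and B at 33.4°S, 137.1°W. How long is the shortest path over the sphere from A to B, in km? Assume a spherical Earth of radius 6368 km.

2862 km

Haversine: a = sin²(Δφ/2)+cos φ₁ cos φ₂ sin²(Δλ/2) = 0.04965;  σ = 2·atan2(√a,√(1−a))
σ = 25.750° → d = Rσ = 6368·0.44943 = 2862 km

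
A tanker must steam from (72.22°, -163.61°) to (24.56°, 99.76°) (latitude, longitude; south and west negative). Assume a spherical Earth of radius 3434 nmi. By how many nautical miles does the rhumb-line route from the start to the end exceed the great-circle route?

Great circle: cos σ = sin φ₁ sin φ₂ + cos φ₁ cos φ₂ cos Δλ,  σ = 1.1985 rad → d_gc = 4115.8 nmi
Rhumb line: Δψ = -1.4128, q = Δφ/Δψ = 0.5888, d_rh = R√(Δφ²+q²Δλ²) = 4448.2 nmi
Excess = 4448.2 − 4115.8 = 332.4 ≈ 332 nmi

332 nmi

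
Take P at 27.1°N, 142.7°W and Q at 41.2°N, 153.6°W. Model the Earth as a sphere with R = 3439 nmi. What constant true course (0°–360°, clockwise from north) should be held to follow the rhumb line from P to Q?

327.5°

Meridional parts: M(φ₁)=+0.4917, M(φ₂)=+0.7905 → ΔM = +0.2988;  Δλ = -0.1902 rad
tan C = Δλ / ΔM = -0.6366 → C = 327.52°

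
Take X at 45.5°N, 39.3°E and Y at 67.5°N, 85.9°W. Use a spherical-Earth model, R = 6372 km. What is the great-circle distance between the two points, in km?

6641 km

cos σ = sin φ₁ sin φ₂ + cos φ₁ cos φ₂ cos Δλ
      = sin(45.50°)sin(67.50°) + cos(45.50°)cos(67.50°)cos(-125.20°) = 0.5043
σ = 59.712° → d = Rσ = 6372·1.04218 = 6641 km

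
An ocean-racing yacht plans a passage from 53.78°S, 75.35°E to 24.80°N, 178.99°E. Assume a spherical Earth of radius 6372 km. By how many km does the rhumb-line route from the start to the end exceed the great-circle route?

268 km

Great circle: cos σ = sin φ₁ sin φ₂ + cos φ₁ cos φ₂ cos Δλ,  σ = 2.0543 rad → d_gc = 13090.0 km
Rhumb line: Δψ = +1.5647, q = Δφ/Δψ = 0.8765, d_rh = R√(Δφ²+q²Δλ²) = 13358.1 km
Excess = 13358.1 − 13090.0 = 268.1 ≈ 268 km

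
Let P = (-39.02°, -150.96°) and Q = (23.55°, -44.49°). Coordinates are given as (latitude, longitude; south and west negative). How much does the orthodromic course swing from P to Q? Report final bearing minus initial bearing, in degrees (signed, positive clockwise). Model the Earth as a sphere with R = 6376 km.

-23.8°

Initial bearing θ₁ = atan2(sin Δλ cos φ₂, cos φ₁ sin φ₂ − sin φ₁ cos φ₂ cos Δλ) = 80.52°
Final bearing θ₂ = (initial bearing from the destination back to the start) + 180° = 56.71°
Δθ = θ₂ − θ₁ = -23.8°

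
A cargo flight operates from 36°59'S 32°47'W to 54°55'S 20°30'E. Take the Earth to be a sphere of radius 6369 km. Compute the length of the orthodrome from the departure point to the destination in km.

4439 km

Haversine: a = sin²(Δφ/2)+cos φ₁ cos φ₂ sin²(Δλ/2) = 0.11661;  σ = 2·atan2(√a,√(1−a))
σ = 39.934° → d = Rσ = 6369·0.69699 = 4439 km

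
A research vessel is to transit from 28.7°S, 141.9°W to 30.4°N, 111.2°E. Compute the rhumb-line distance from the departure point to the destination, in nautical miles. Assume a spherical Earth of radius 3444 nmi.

7088 nmi

Δψ = ln[tan(π/4+φ₂/2)/tan(π/4+φ₁/2)] = +1.0807;  Δφ = +1.0315 rad,  Δλ = -1.8658 rad
q = Δφ/Δψ = 0.9545
d = R·√(Δφ² + q²Δλ²) = 3444·2.05802 = 7088 nmi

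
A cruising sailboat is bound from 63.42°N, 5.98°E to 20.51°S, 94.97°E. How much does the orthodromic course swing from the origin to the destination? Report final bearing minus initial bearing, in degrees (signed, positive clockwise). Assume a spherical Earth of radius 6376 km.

Initial bearing θ₁ = atan2(sin Δλ cos φ₂, cos φ₁ sin φ₂ − sin φ₁ cos φ₂ cos Δλ) = 100.38°
Final bearing θ₂ = (initial bearing from the destination back to the start) + 180° = 151.97°
Δθ = θ₂ − θ₁ = +51.6°

+51.6°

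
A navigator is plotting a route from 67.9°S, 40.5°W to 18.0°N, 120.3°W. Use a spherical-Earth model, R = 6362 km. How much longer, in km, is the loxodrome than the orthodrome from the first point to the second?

292 km

Great circle: cos σ = sin φ₁ sin φ₂ + cos φ₁ cos φ₂ cos Δλ,  σ = 1.7956 rad → d_gc = 11423.8 km
Rhumb line: Δψ = +1.9527, q = Δφ/Δψ = 0.7678, d_rh = R√(Δφ²+q²Δλ²) = 11715.7 km
Excess = 11715.7 − 11423.8 = 291.9 ≈ 292 km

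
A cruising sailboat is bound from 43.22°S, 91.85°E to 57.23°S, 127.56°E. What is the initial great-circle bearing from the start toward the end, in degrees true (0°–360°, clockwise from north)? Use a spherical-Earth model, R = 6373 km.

θ = atan2( sin Δλ·cos φ₂ ,  cos φ₁ sin φ₂ − sin φ₁ cos φ₂ cos Δλ )
  = atan2(+0.3159, -0.3118) = 134.62°

134.6°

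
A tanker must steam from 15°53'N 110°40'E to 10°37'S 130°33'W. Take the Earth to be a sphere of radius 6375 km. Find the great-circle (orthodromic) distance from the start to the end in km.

cos σ = sin φ₁ sin φ₂ + cos φ₁ cos φ₂ cos Δλ
      = sin(15.88°)sin(-10.62°) + cos(15.88°)cos(-10.62°)cos(118.78°) = -0.5056
σ = 120.372° → d = Rσ = 6375·2.10088 = 13393 km

13393 km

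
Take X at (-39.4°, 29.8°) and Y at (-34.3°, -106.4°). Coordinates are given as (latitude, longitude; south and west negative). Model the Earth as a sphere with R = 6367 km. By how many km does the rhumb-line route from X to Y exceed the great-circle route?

1458 km

Great circle: cos σ = sin φ₁ sin φ₂ + cos φ₁ cos φ₂ cos Δλ,  σ = 1.6740 rad → d_gc = 10658.55 km
Rhumb line: Δψ = +0.1113, q = Δφ/Δψ = 0.7996, d_rh = R√(Δφ²+q²Δλ²) = 12116.11 km
Excess = 12116.11 − 10658.55 = 1457.56 ≈ 1458 km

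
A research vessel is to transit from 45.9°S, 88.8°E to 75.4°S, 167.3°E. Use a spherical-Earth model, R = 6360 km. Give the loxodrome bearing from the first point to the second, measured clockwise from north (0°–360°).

130.0°

Δψ = ln[tan(π/4+φ₂/2)/tan(π/4+φ₁/2)] = -1.1512
Δλ = +1.3701 rad (taken the short way round)
course = atan2(Δλ, Δψ) = 130.04°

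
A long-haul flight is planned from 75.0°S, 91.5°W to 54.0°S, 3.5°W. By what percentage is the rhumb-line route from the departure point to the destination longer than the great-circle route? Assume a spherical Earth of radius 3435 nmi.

Great circle: σ = 0.6653 rad → d_gc = Rσ = 2285.1 nmi
Rhumb: Δφ = +0.3665, Δλ = +1.5359, Δψ = +0.9034, q = Δφ/Δψ = 0.4057 → d_rh = R√(Δφ²+q²Δλ²) = 2483.2 nmi
Excess = (2483.2 − 2285.1) / 2285.1 = 198.1 / 2285.1 = 8.67% ≈ 8.7%

8.7%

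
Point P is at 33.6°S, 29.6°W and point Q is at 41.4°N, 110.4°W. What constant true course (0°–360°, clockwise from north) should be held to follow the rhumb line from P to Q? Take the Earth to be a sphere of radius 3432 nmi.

315.2°

Meridional parts: M(φ₁)=-0.6233, M(φ₂)=+0.7951 → ΔM = +1.4184;  Δλ = -1.4102 rad
tan C = Δλ / ΔM = -0.9942 → C = 315.17°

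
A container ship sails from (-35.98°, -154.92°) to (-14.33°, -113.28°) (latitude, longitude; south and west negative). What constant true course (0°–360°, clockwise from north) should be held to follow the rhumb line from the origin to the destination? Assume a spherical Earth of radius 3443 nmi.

Meridional parts: M(φ₁)=-0.6738, M(φ₂)=-0.2528 → ΔM = +0.4211;  Δλ = +0.7268 rad
tan C = Δλ / ΔM = +1.7259 → C = 59.91°

59.9°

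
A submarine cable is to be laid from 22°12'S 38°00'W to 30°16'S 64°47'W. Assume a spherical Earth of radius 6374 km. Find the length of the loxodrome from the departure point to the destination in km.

Δψ = ln[tan(π/4+φ₂/2)/tan(π/4+φ₁/2)] = -0.1571;  Δφ = -0.1408 rad,  Δλ = -0.4675 rad
q = Δφ/Δψ = 0.8959
d = R·√(Δφ² + q²Δλ²) = 6374·0.44183 = 2816 km

2816 km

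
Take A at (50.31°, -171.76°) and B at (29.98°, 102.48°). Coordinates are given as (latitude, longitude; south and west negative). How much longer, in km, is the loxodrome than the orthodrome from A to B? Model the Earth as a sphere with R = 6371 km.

335 km

Great circle: cos σ = sin φ₁ sin φ₂ + cos φ₁ cos φ₂ cos Δλ,  σ = 1.1314 rad → d_gc = 7207.9 km
Rhumb line: Δψ = -0.4702, q = Δφ/Δψ = 0.7546, d_rh = R√(Δφ²+q²Δλ²) = 7542.5 km
Excess = 7542.5 − 7207.9 = 334.6 ≈ 335 km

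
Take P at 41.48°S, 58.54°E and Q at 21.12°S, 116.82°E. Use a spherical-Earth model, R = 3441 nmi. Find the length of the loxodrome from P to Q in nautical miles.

3205 nmi

Δψ = ln[tan(π/4+φ₂/2)/tan(π/4+φ₁/2)] = +0.4197;  Δφ = +0.3553 rad,  Δλ = +1.0172 rad
q = Δφ/Δψ = 0.8466
d = R·√(Δφ² + q²Δλ²) = 3441·0.93156 = 3205 nmi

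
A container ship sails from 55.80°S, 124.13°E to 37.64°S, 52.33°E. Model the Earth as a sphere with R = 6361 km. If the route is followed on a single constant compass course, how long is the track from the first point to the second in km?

5754 km

Δψ = ln[tan(π/4+φ₂/2)/tan(π/4+φ₁/2)] = +0.4688;  Δφ = +0.3170 rad,  Δλ = -1.2531 rad
q = Δφ/Δψ = 0.6761
d = R·√(Δφ² + q²Δλ²) = 6361·0.90460 = 5754 km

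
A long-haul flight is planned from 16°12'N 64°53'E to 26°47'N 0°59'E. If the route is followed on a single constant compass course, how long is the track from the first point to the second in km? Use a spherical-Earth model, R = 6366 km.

Rhumb course C = atan2(Δλ, Δψ) with Δψ = ln[tan(π/4+φ₂/2)/tan(π/4+φ₁/2)] = +0.1989, Δλ = -1.1153 → C = 280.11°
d = R·|Δφ| / |cos C| = 6366·0.18471 / 0.17556 = 6698 km

6698 km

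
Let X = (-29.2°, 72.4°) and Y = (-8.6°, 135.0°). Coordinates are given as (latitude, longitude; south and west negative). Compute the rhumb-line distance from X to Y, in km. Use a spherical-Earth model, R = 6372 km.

6932 km

Rhumb course C = atan2(Δλ, Δψ) with Δψ = ln[tan(π/4+φ₂/2)/tan(π/4+φ₁/2)] = +0.3826, Δλ = +1.0926 → C = 70.70°
d = R·|Δφ| / |cos C| = 6372·0.35954 / 0.33049 = 6932 km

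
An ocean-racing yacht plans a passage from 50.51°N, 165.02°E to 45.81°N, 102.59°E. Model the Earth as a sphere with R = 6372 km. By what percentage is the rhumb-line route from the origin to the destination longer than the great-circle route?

Great circle: σ = 0.7098 rad → d_gc = Rσ = 4522.5 km
Rhumb: Δφ = -0.0820, Δλ = -1.0896, Δψ = -0.1231, q = Δφ/Δψ = 0.6664 → d_rh = R√(Δφ²+q²Δλ²) = 4656.2 km
Excess = (4656.2 − 4522.5) / 4522.5 = 133.7 / 4522.5 = 2.96% ≈ 3.0%

3.0%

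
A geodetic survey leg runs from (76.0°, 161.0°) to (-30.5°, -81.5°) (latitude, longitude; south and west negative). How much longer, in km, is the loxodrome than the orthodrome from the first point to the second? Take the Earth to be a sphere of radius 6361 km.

Great circle: cos σ = sin φ₁ sin φ₂ + cos φ₁ cos φ₂ cos Δλ,  σ = 2.2003 rad → d_gc = 13995.9 km
Rhumb line: Δψ = -2.6567, q = Δφ/Δψ = 0.6996, d_rh = R√(Δφ²+q²Δλ²) = 14936.5 km
Excess = 14936.5 − 13995.9 = 940.6 ≈ 941 km

941 km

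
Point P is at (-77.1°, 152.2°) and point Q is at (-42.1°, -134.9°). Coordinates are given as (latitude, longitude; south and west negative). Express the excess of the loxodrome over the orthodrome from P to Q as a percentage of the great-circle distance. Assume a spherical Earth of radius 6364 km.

5.3%

Great circle: σ = 0.7923 rad → d_gc = Rσ = 5042.2 km
Rhumb: Δφ = +0.6109, Δλ = +1.2723, Δψ = +1.3684, q = Δφ/Δψ = 0.4464 → d_rh = R√(Δφ²+q²Δλ²) = 5308.4 km
Excess = (5308.4 − 5042.2) / 5042.2 = 266.2 / 5042.2 = 5.28% ≈ 5.3%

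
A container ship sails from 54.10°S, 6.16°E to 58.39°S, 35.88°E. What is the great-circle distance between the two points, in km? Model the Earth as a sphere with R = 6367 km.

1879 km

Haversine: a = sin²(Δφ/2)+cos φ₁ cos φ₂ sin²(Δλ/2) = 0.02161;  σ = 2·atan2(√a,√(1−a))
σ = 16.908° → d = Rσ = 6367·0.29511 = 1879 km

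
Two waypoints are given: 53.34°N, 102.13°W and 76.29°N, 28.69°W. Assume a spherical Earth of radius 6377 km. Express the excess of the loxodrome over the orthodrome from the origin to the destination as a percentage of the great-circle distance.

5.9%

Great circle: σ = 0.6100 rad → d_gc = Rσ = 3889.7 km
Rhumb: Δφ = +0.4006, Δλ = +1.2818, Δψ = +1.0137, q = Δφ/Δψ = 0.3951 → d_rh = R√(Δφ²+q²Δλ²) = 4117.7 km
Excess = (4117.7 − 3889.7) / 3889.7 = 228.0 / 3889.7 = 5.86% ≈ 5.9%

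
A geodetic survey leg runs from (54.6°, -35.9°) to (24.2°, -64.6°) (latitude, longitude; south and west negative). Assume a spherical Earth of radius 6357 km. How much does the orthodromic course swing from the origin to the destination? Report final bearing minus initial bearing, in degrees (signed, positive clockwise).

Initial bearing θ₁ = atan2(sin Δλ cos φ₂, cos φ₁ sin φ₂ − sin φ₁ cos φ₂ cos Δλ) = 226.57°
Final bearing θ₂ = (initial bearing from the destination back to the start) + 180° = 207.46°
Δθ = θ₂ − θ₁ = -19.1°

-19.1°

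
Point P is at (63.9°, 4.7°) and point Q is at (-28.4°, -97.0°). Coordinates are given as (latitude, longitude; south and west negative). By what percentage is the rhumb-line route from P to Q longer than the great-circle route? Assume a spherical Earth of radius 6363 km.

3.0%

Great circle: σ = 2.1009 rad → d_gc = Rσ = 13367.9 km
Rhumb: Δφ = -1.6109, Δλ = -1.7750, Δψ = -1.9792, q = Δφ/Δψ = 0.8139 → d_rh = R√(Δφ²+q²Δλ²) = 13768.6 km
Excess = (13768.6 − 13367.9) / 13367.9 = 400.7 / 13367.9 = 3.00% ≈ 3.0%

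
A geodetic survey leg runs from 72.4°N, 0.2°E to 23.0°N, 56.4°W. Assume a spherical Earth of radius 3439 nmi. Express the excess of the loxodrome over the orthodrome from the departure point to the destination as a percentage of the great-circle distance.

2.5%

Great circle: σ = 1.0173 rad → d_gc = Rσ = 3498.5 nmi
Rhumb: Δφ = -0.8622, Δλ = -0.9879, Δψ = -1.4529, q = Δφ/Δψ = 0.5934 → d_rh = R√(Δφ²+q²Δλ²) = 3585.5 nmi
Excess = (3585.5 − 3498.5) / 3498.5 = 87.0 / 3498.5 = 2.49% ≈ 2.5%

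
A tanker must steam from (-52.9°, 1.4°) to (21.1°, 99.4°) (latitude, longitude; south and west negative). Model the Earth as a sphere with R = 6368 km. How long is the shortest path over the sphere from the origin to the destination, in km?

cos σ = sin φ₁ sin φ₂ + cos φ₁ cos φ₂ cos Δλ
      = sin(-52.90°)sin(21.10°) + cos(-52.90°)cos(21.10°)cos(98.00°) = -0.3654
σ = 111.435° → d = Rσ = 6368·1.94491 = 12385 km

12385 km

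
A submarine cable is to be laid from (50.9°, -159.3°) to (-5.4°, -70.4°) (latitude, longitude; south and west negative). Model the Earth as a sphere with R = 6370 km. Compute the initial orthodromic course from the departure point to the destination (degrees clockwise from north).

94.3°

θ = atan2( sin Δλ·cos φ₂ ,  cos φ₁ sin φ₂ − sin φ₁ cos φ₂ cos Δλ )
  = atan2(+0.9954, -0.0742) = 94.26°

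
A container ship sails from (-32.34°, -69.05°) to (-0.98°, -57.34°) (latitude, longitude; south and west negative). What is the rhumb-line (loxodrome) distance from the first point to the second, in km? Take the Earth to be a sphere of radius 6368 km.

Rhumb course C = atan2(Δλ, Δψ) with Δψ = ln[tan(π/4+φ₂/2)/tan(π/4+φ₁/2)] = +0.5799, Δλ = +0.2044 → C = 19.41°
d = R·|Δφ| / |cos C| = 6368·0.54734 / 0.94315 = 3696 km

3696 km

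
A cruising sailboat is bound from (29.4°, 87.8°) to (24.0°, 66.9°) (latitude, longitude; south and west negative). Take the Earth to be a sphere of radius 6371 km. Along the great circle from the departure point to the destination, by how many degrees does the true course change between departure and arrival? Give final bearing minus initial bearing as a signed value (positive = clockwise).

Initial bearing θ₁ = atan2(sin Δλ cos φ₂, cos φ₁ sin φ₂ − sin φ₁ cos φ₂ cos Δλ) = 258.79°
Final bearing θ₂ = (initial bearing from the destination back to the start) + 180° = 249.30°
Δθ = θ₂ − θ₁ = -9.5°

-9.5°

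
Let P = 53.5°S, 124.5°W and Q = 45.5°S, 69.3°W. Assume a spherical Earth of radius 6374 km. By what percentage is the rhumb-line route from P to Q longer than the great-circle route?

Great circle: σ = 0.6244 rad → d_gc = Rσ = 3980.2 km
Rhumb: Δφ = +0.1396, Δλ = +0.9634, Δψ = +0.2156, q = Δφ/Δψ = 0.6475 → d_rh = R√(Δφ²+q²Δλ²) = 4074.4 km
Excess = (4074.4 − 3980.2) / 3980.2 = 94.2 / 3980.2 = 2.37% ≈ 2.4%

2.4%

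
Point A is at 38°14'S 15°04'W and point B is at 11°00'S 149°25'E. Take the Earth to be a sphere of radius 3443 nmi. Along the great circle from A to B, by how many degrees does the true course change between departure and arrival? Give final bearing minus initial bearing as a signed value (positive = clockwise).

At departure: θ₁ = atan2(sin Δλ cos φ₂, cos φ₁ sin φ₂ − sin φ₁ cos φ₂ cos Δλ) = 160.34°
At arrival: θ₂ = atan2(sin Δλ cos φ₁, −cos φ₂ sin φ₁ + sin φ₂ cos φ₁ cos Δλ) = 15.61°
Δθ = θ₂ − θ₁ = -144.7°

-144.7°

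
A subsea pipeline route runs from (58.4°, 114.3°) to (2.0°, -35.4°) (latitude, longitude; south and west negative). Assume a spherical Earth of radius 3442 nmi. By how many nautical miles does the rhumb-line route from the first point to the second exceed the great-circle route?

1060 nmi

Great circle: cos σ = sin φ₁ sin φ₂ + cos φ₁ cos φ₂ cos Δλ,  σ = 2.0069 rad → d_gc = 6907.7 nmi
Rhumb line: Δψ = -1.2275, q = Δφ/Δψ = 0.8019, d_rh = R√(Δφ²+q²Δλ²) = 7968.1 nmi
Excess = 7968.1 − 6907.7 = 1060.4 ≈ 1060 nmi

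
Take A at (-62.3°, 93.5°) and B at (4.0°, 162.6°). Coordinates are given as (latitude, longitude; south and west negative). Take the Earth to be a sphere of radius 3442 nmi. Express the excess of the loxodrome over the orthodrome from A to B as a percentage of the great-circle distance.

2.0%

Great circle: σ = 1.4669 rad → d_gc = Rσ = 5049.2 nmi
Rhumb: Δφ = +1.1572, Δλ = +1.2060, Δψ = +1.4701, q = Δφ/Δψ = 0.7871 → d_rh = R√(Δφ²+q²Δλ²) = 5151.7 nmi
Excess = (5151.7 − 5049.2) / 5049.2 = 102.5 / 5049.2 = 2.03% ≈ 2.0%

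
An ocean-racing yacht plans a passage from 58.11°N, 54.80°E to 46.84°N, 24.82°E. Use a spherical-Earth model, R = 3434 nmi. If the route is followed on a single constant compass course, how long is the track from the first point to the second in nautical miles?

Δψ = ln[tan(π/4+φ₂/2)/tan(π/4+φ₁/2)] = -0.3252;  Δφ = -0.1967 rad,  Δλ = -0.5232 rad
q = Δφ/Δψ = 0.6048
d = R·√(Δφ² + q²Δλ²) = 3434·0.37260 = 1279 nmi

1279 nmi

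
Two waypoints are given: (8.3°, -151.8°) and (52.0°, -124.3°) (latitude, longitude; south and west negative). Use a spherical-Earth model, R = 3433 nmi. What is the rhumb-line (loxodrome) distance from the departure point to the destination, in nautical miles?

Δψ = ln[tan(π/4+φ₂/2)/tan(π/4+φ₁/2)] = +0.9208;  Δφ = +0.7627 rad,  Δλ = +0.4800 rad
q = Δφ/Δψ = 0.8283
d = R·√(Δφ² + q²Δλ²) = 3433·0.86011 = 2953 nmi

2953 nmi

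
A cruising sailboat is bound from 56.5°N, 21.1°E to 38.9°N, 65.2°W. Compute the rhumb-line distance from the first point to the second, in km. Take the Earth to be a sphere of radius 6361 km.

6654 km

Rhumb course C = atan2(Δλ, Δψ) with Δψ = ln[tan(π/4+φ₂/2)/tan(π/4+φ₁/2)] = -0.4627, Δλ = -1.5062 → C = 252.92°
d = R·|Δφ| / |cos C| = 6361·0.30718 / 0.29366 = 6654 km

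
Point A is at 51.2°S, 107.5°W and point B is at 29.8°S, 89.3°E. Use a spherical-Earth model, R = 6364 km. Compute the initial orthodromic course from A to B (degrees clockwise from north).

N = sin Δλ·cos φ₂ = -0.2508;  D = cos φ₁ sin φ₂ − sin φ₁ cos φ₂ cos Δλ = -0.9588
initial course = atan2(N, D) = 194.66°

194.7°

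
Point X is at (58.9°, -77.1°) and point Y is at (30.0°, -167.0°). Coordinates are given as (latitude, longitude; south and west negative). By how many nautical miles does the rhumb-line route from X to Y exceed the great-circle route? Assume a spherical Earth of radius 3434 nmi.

Great circle: cos σ = sin φ₁ sin φ₂ + cos φ₁ cos φ₂ cos Δλ,  σ = 1.1275 rad → d_gc = 3871.9 nmi
Rhumb line: Δψ = -0.7299, q = Δφ/Δψ = 0.6911, d_rh = R√(Δφ²+q²Δλ²) = 4106.8 nmi
Excess = 4106.8 − 3871.9 = 234.9 ≈ 235 nmi

235 nmi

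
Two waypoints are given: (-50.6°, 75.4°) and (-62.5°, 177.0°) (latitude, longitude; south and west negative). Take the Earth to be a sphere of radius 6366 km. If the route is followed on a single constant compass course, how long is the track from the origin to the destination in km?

Δψ = ln[tan(π/4+φ₂/2)/tan(π/4+φ₁/2)] = -0.3807;  Δφ = -0.2077 rad,  Δλ = +1.7733 rad
q = Δφ/Δψ = 0.5456
d = R·√(Δφ² + q²Δλ²) = 6366·0.98958 = 6300 km

6300 km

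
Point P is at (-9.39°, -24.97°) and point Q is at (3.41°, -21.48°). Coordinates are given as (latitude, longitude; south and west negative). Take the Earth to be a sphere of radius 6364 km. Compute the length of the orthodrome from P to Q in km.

Haversine: a = sin²(Δφ/2)+cos φ₁ cos φ₂ sin²(Δλ/2) = 0.01334;  σ = 2·atan2(√a,√(1−a))
σ = 13.264° → d = Rσ = 6364·0.23150 = 1473 km

1473 km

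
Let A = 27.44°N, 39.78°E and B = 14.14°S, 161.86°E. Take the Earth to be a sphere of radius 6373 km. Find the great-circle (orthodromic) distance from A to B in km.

13873 km

Haversine: a = sin²(Δφ/2)+cos φ₁ cos φ₂ sin²(Δλ/2) = 0.78482;  σ = 2·atan2(√a,√(1−a))
σ = 124.725° → d = Rσ = 6373·2.17687 = 13873 km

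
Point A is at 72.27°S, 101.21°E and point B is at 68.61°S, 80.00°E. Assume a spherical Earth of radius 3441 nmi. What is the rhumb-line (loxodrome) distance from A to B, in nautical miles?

479 nmi

Δψ = ln[tan(π/4+φ₂/2)/tan(π/4+φ₁/2)] = +0.1914;  Δφ = +0.0639 rad,  Δλ = -0.3702 rad
q = Δφ/Δψ = 0.3338
d = R·√(Δφ² + q²Δλ²) = 3441·0.13911 = 479 nmi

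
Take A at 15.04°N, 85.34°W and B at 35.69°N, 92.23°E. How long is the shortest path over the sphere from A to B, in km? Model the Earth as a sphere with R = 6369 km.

14364 km

cos σ = sin φ₁ sin φ₂ + cos φ₁ cos φ₂ cos Δλ
      = sin(15.04°)sin(35.69°) + cos(15.04°)cos(35.69°)cos(177.57°) = -0.6323
σ = 129.218° → d = Rσ = 6369·2.25528 = 14364 km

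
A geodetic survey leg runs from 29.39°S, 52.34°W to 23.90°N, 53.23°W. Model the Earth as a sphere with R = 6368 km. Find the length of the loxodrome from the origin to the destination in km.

5924 km

Rhumb course C = atan2(Δλ, Δψ) with Δψ = ln[tan(π/4+φ₂/2)/tan(π/4+φ₁/2)] = +0.9668, Δλ = -0.0155 → C = 359.08°
d = R·|Δφ| / |cos C| = 6368·0.93009 / 0.99987 = 5924 km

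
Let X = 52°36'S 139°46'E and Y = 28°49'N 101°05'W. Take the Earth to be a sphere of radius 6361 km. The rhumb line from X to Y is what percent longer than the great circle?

Great circle: σ = 2.2681 rad → d_gc = Rσ = 14427.2 km
Rhumb: Δφ = +1.4210, Δλ = +2.0796, Δψ = +1.6089, q = Δφ/Δψ = 0.8832 → d_rh = R√(Δφ²+q²Δλ²) = 14771.6 km
Excess = (14771.6 − 14427.2) / 14427.2 = 344.4 / 14427.2 = 2.39% ≈ 2.4%

2.4%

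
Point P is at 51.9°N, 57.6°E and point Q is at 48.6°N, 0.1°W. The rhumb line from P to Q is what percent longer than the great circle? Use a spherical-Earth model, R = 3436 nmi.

2.7%

Great circle: σ = 0.6295 rad → d_gc = Rσ = 2162.9 nmi
Rhumb: Δφ = -0.0576, Δλ = -1.0071, Δψ = -0.0901, q = Δφ/Δψ = 0.6391 → d_rh = R√(Δφ²+q²Δλ²) = 2220.3 nmi
Excess = (2220.3 − 2162.9) / 2162.9 = 57.4 / 2162.9 = 2.654% ≈ 2.7%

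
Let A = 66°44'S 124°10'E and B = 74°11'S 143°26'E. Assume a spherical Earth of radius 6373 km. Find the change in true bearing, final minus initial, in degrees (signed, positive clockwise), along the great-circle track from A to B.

At departure: θ₁ = atan2(sin Δλ cos φ₂, cos φ₁ sin φ₂ − sin φ₁ cos φ₂ cos Δλ) = 147.96°
At arrival: θ₂ = atan2(sin Δλ cos φ₁, −cos φ₂ sin φ₁ + sin φ₂ cos φ₁ cos Δλ) = 129.74°
Δθ = θ₂ − θ₁ = -18.2°

-18.2°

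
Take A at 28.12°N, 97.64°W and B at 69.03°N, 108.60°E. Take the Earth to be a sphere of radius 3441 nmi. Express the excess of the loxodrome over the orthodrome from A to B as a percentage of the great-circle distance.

Great circle: σ = 1.4132 rad → d_gc = Rσ = 4862.7 nmi
Rhumb: Δφ = +0.7140, Δλ = -2.6836, Δψ = +1.1753, q = Δφ/Δψ = 0.6075 → d_rh = R√(Δφ²+q²Δλ²) = 6124.6 nmi
Excess = (6124.6 − 4862.7) / 4862.7 = 1261.9 / 4862.7 = 25.951% ≈ 26.0%

26.0%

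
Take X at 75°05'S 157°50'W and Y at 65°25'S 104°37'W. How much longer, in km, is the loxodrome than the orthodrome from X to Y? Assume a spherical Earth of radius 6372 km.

Great circle: cos σ = sin φ₁ sin φ₂ + cos φ₁ cos φ₂ cos Δλ,  σ = 0.3398 rad → d_gc = 2164.9 km
Rhumb line: Δψ = +0.5094, q = Δφ/Δψ = 0.3312, d_rh = R√(Δφ²+q²Δλ²) = 2235.5 km
Excess = 2235.5 − 2164.9 = 70.6 ≈ 71 km

71 km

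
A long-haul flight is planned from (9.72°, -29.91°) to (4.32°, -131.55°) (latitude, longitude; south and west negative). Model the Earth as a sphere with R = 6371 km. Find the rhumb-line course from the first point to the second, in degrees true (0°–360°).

266.9°

Meridional parts: M(φ₁)=+0.1705, M(φ₂)=+0.0755 → ΔM = -0.0950;  Δλ = -1.7740 rad
tan C = Δλ / ΔM = +18.6740 → C = 266.93°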